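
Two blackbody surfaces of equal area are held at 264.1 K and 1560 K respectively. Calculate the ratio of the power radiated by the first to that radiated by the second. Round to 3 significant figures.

P₁/P₂ ≈ 8.21×10⁻⁴

With equal areas, P₁/P₂ = (T₁/T₂)⁴ = (264.1/1560)⁴ = 8.21×10⁻⁴.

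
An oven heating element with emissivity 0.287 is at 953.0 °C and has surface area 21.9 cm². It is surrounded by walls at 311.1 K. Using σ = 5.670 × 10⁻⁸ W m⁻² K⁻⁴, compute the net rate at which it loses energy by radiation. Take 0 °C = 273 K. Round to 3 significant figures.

Net loss ≈ 80.2 W

T = 953.0 °C + 273 = 1226.0 K.
Area A = 21.9 cm² = 2.19×10⁻³ m².
Net radiated power P_net = εσA(T⁴ − T₀⁴) = 0.287×5.670×10⁻⁸×2.19×10⁻³×(1226.0⁴ − 311.1⁴).
T⁴ − T₀⁴ = 2.25924×10¹² − 9.36699×10⁹ = 2.24987×10¹² K⁴, so P_net = 80.2 W.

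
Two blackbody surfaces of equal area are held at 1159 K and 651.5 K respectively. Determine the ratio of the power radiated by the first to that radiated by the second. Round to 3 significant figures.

With equal areas, P₁/P₂ = (T₁/T₂)⁴ = (1159/651.5)⁴ = 10.0.

P₁/P₂ ≈ 10.0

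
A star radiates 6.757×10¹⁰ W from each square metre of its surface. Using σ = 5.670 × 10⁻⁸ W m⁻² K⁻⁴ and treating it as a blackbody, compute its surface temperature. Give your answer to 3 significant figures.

I = σT⁴, so T = (I/σ)^(1/4) = (6.757×10¹⁰/(5.670×10⁻⁸))^(1/4) = 3.30×10⁴ K.

T ≈ 3.30×10⁴ K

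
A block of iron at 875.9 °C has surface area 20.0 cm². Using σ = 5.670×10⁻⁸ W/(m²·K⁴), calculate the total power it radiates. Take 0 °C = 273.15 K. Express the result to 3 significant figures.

P ≈ 198 W

T = 875.9 °C + 273.15 = 1149.05 K.
Area A = 20.0 cm² = 2.00×10⁻³ m².
P = σAT⁴ = 5.670×10⁻⁸ × 2.00×10⁻³ × (1149.05)⁴ = 198 W.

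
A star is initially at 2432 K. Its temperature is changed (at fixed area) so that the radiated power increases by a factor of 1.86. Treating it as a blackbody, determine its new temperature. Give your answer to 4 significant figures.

T₂ ≈ 2840 K

P ∝ T⁴, so T₂/T₁ = (P₂/P₁)^(1/4) = (1.86)^(1/4) = 1.16783.
T₂ = 2432 × 1.16783 = 2840 K.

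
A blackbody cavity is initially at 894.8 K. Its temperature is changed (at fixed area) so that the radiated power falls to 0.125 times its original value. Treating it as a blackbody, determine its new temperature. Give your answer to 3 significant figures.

P ∝ T⁴, so T₂/T₁ = (P₂/P₁)^(1/4) = (0.125)^(1/4) = 0.594604.
T₂ = 894.8 × 0.594604 = 532 K.

T₂ ≈ 532 K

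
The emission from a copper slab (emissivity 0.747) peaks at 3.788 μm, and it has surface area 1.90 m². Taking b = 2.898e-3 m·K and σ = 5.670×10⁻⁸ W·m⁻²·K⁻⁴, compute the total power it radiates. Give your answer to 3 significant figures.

Wien's law: T = b/λ_max = 2.898×10⁻³/3.788×10⁻⁶ = 765.048 K.
Area A = 1.90 m².
Then P = εσAT⁴ = 0.747×5.670×10⁻⁸×1.90×(765.048)⁴ = 2.76×10⁴ W.

P ≈ 2.76×10⁴ W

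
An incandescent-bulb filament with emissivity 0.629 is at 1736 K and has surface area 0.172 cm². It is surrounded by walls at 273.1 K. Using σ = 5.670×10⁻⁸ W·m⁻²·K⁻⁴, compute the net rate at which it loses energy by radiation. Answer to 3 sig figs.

Net loss ≈ 5.57 W

Area A = 0.172 cm² = 1.72×10⁻⁵ m².
Net radiated power P_net = εσA(T⁴ − T₀⁴) = 0.629×5.670×10⁻⁸×1.72×10⁻⁵×(1736⁴ − 273.1⁴).
T⁴ − T₀⁴ = 9.08236×10¹² − 5.56271×10⁹ = 9.07680×10¹² K⁴, so P_net = 5.57 W.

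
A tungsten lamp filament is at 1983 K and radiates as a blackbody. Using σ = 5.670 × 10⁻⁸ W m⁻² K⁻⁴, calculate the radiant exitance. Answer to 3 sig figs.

Stefan–Boltzmann: I = σT⁴ = 5.670×10⁻⁸ × (1983)⁴ = 8.77×10⁵ W/m².

I ≈ 8.77×10⁵ W/m²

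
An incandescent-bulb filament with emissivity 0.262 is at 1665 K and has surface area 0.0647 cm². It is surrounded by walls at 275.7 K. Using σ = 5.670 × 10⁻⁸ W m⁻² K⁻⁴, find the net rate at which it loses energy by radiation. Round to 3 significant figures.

Area A = 0.0647 cm² = 6.47×10⁻⁶ m².
Net radiated power P_net = εσA(T⁴ − T₀⁴) = 0.262×5.670×10⁻⁸×6.47×10⁻⁶×(1665⁴ − 275.7⁴).
T⁴ − T₀⁴ = 7.68523×10¹² − 5.77759×10⁹ = 7.67945×10¹² K⁴, so P_net = 0.738 W.

Net loss ≈ 0.738 W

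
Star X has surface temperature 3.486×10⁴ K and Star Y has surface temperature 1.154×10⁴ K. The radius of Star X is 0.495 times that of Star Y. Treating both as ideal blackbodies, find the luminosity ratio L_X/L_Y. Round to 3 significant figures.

L_X/L_Y ≈ 20.4

L ∝ R²T⁴, so L_X/L_Y = (R_X/R_Y)²(T_X/T_Y)⁴ = (0.495)² × (3.486×10⁴/1.154×10⁴)⁴ = 0.245025 × 83.2696 = 20.4.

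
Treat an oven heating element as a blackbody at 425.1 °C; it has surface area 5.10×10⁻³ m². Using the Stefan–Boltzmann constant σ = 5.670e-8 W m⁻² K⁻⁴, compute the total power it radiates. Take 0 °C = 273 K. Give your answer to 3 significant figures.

T = 425.1 °C + 273 = 698.1 K.
Area A = 5.10×10⁻³ m².
P = σAT⁴ = 5.670×10⁻⁸ × 5.10×10⁻³ × (698.1)⁴ = 68.7 W.

P ≈ 68.7 W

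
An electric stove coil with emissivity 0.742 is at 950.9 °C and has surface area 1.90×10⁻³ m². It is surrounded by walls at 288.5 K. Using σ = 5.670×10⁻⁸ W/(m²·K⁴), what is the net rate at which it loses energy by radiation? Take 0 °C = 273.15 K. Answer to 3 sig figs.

Net loss ≈ 179 W

T = 950.9 °C + 273.15 = 1224.05 K.
Area A = 1.90×10⁻³ m².
Net radiated power P_net = εσA(T⁴ − T₀⁴) = 0.742×5.670×10⁻⁸×1.90×10⁻³×(1224.05⁴ − 288.5⁴).
T⁴ − T₀⁴ = 2.24490×10¹² − 6.92761×10⁹ = 2.23797×10¹² K⁴, so P_net = 179 W.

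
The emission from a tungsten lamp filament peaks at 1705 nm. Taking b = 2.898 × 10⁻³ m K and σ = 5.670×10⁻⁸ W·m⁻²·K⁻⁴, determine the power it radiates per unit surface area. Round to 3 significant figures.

I ≈ 4.73×10⁵ W/m²

Wien's law: T = b/λ_max = 2.898×10⁻³/1.705×10⁻⁶ = 1699.71 K.
Then I = σT⁴ = 5.670×10⁻⁸×(1699.71)⁴ = 4.73×10⁵ W/m².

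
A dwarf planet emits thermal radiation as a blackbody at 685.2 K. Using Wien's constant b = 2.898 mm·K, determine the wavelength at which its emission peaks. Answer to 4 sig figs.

λ_max ≈ 4.229 μm

Wien's displacement law: λ_max = b/T = (2.898×10⁻³ m·K)/(685.2 K) = 4.2294×10⁻⁶ m.
That is 4.229 μm, in the infrared range.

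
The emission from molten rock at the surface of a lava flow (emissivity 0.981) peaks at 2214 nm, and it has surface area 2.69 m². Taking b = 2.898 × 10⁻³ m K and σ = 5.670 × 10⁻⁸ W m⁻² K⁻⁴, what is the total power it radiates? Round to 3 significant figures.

P ≈ 4.39×10⁵ W

Wien's law: T = b/λ_max = 2.898×10⁻³/2.214×10⁻⁶ = 1308.94 K.
Area A = 2.69 m².
Then P = εσAT⁴ = 0.981×5.670×10⁻⁸×2.69×(1308.94)⁴ = 4.39×10⁵ W.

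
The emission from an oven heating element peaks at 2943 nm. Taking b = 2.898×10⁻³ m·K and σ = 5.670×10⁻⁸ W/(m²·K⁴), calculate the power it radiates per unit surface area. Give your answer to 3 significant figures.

Wien's law: T = b/λ_max = 2.898×10⁻³/2.943×10⁻⁶ = 984.709 K.
Then I = σT⁴ = 5.670×10⁻⁸×(984.709)⁴ = 5.33×10⁴ W/m².

I ≈ 5.33×10⁴ W/m²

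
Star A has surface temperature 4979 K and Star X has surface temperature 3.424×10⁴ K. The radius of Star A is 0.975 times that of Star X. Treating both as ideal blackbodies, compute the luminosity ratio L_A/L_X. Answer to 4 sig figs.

L_A/L_X ≈ 4.251×10⁻⁴

L ∝ R²T⁴, so L_A/L_X = (R_A/R_X)²(T_A/T_X)⁴ = (0.975)² × (4979/3.424×10⁴)⁴ = 0.950625 × 4.47130×10⁻⁴ = 4.251×10⁻⁴.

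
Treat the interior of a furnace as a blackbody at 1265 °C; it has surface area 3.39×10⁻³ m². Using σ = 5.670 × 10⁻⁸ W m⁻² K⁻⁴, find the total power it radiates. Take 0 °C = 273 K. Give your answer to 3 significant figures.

P ≈ 1.08×10³ W

T = 1265 °C + 273 = 1538 K.
Area A = 3.39×10⁻³ m².
P = σAT⁴ = 5.670×10⁻⁸ × 3.39×10⁻³ × (1538)⁴ = 1.08×10³ W.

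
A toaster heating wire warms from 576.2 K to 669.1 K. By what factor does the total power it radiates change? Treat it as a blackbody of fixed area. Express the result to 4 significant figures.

P ∝ T⁴, so P₂/P₁ = (T₂/T₁)⁴ = (669.1/576.2)⁴ = (1.16123)⁴ = 1.818.

P₂/P₁ ≈ 1.818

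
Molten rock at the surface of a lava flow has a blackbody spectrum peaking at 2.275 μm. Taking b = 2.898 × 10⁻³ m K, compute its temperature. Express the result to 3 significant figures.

Wien's law gives T = b/λ_max = (2.898×10⁻³ m·K)/(2.275×10⁻⁶ m) = 1.27×10³ K.

T ≈ 1.27×10³ K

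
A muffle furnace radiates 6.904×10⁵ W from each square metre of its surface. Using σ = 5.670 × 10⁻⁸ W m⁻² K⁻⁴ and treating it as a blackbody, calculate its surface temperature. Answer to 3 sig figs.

I = σT⁴, so T = (I/σ)^(1/4) = (6.904×10⁵/(5.670×10⁻⁸))^(1/4) = 1.87×10³ K.

T ≈ 1.87×10³ K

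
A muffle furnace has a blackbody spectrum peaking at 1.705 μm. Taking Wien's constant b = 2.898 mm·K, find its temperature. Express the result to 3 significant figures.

Wien's law gives T = b/λ_max = (2.898×10⁻³ m·K)/(1.705×10⁻⁶ m) = 1.70×10³ K.

T ≈ 1.70×10³ K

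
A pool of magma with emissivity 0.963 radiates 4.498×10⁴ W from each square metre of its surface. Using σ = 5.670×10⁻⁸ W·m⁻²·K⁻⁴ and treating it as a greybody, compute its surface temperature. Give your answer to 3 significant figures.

I = εσT⁴, so T = (I/εσ)^(1/4) = (4.498×10⁴/(0.963×5.670×10⁻⁸))^(1/4) = 953 K.

T ≈ 953 K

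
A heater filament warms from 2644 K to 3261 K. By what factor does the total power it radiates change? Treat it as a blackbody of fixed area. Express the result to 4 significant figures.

P₂/P₁ ≈ 2.314

P ∝ T⁴, so P₂/P₁ = (T₂/T₁)⁴ = (3261/2644)⁴ = (1.23336)⁴ = 2.314.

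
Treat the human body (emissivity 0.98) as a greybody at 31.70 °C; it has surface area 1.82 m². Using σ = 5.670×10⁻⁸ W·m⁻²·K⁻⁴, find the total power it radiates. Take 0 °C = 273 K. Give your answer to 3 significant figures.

T = 31.70 °C + 273 = 304.70 K.
Area A = 1.82 m².
P = εσAT⁴ = 0.98 × 5.670×10⁻⁸ × 1.82 × (304.70)⁴ = 872 W.

P ≈ 872 W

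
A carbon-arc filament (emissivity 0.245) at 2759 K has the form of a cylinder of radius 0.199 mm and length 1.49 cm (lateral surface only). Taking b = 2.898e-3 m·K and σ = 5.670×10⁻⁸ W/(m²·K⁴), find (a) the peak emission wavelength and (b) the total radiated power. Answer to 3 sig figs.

(a) λ_max = b/T = 2.898×10⁻³/2759 = 1.050×10⁻⁶ m = 1.05×10³ nm.
Lateral area A = 2πrL = 2π×1.99×10⁻⁴×0.0149 = 1.86303×10⁻⁵ m².
(b) P = εσAT⁴ = 0.245×5.670×10⁻⁸×1.86303×10⁻⁵×(2759)⁴ = 15.0 W.

λ_max ≈ 1.05×10³ nm; P ≈ 15.0 W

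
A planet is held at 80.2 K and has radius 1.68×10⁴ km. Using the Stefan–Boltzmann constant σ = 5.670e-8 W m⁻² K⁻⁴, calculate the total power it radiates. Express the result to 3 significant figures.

Surface area A = 4πR² = 4π(1.68×10⁷ m)² = 3.54673×10¹⁵ m².
P = σAT⁴ = 5.670×10⁻⁸ × 3.54673×10¹⁵ × (80.2)⁴ = 8.32×10¹⁵ W.

P ≈ 8.32×10¹⁵ W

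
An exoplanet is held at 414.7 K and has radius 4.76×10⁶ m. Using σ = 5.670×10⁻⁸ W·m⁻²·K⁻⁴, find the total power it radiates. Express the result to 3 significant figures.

Surface area A = 4πR² = 4π(4.76×10⁶ m)² = 2.84724×10¹⁴ m².
P = σAT⁴ = 5.670×10⁻⁸ × 2.84724×10¹⁴ × (414.7)⁴ = 4.77×10¹⁷ W.

P ≈ 4.77×10¹⁷ W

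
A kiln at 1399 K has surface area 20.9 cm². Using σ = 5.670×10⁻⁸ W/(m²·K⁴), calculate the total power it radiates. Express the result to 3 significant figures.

Area A = 20.9 cm² = 2.09×10⁻³ m².
P = σAT⁴ = 5.670×10⁻⁸ × 2.09×10⁻³ × (1399)⁴ = 454 W.

P ≈ 454 W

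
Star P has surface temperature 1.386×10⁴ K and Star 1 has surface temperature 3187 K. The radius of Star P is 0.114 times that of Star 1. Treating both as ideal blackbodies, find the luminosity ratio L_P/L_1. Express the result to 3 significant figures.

L ∝ R²T⁴, so L_P/L_1 = (R_P/R_1)²(T_P/T_1)⁴ = (0.114)² × (1.386×10⁴/3187)⁴ = 0.012996 × 357.705 = 4.65.

L_P/L_1 ≈ 4.65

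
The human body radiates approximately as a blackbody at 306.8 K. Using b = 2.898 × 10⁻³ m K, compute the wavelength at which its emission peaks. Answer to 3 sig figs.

Wien's displacement law: λ_max = b/T = (2.898×10⁻³ m·K)/(306.8 K) = 9.446×10⁻⁶ m.
That is 9.45 μm, in the infrared range.

λ_max ≈ 9.45 μm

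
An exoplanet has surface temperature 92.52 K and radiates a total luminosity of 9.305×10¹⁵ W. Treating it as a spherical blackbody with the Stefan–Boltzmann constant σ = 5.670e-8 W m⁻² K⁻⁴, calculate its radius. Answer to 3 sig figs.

R ≈ 1.34×10⁷ m

L = 4πR²σT⁴ ⇒ R = √(L/(4πσT⁴)).
σT⁴ = 4.15456 W/m², so R = √(9.305×10¹⁵/(4π×4.15456)) = 1.34×10⁷ m.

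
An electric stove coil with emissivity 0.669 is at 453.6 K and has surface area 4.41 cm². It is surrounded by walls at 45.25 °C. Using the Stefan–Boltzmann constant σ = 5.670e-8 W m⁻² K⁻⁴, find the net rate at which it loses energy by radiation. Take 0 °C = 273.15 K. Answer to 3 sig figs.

Surroundings: T = 45.25 °C + 273.15 = 318.40 K.
Area A = 4.41 cm² = 4.41×10⁻⁴ m².
Net radiated power P_net = εσA(T⁴ − T₀⁴) = 0.669×5.670×10⁻⁸×4.41×10⁻⁴×(453.6⁴ − 318.40⁴).
T⁴ − T₀⁴ = 4.23343×10¹⁰ − 1.02776×10¹⁰ = 3.20567×10¹⁰ K⁴, so P_net = 0.536 W.

Net loss ≈ 0.536 W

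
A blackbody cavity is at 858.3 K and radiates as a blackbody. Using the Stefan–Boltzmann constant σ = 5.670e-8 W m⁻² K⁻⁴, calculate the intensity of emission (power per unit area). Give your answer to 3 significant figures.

Stefan–Boltzmann: I = σT⁴ = 5.670×10⁻⁸ × (858.3)⁴ = 3.08×10⁴ W/m².

I ≈ 3.08×10⁴ W/m²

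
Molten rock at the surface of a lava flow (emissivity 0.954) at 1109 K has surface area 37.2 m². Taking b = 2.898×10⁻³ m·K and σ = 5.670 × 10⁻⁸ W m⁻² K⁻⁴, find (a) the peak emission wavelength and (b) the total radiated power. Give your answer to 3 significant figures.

λ_max ≈ 2.61×10³ nm; P ≈ 3.04×10⁶ W

(a) λ_max = b/T = 2.898×10⁻³/1109 = 2.613×10⁻⁶ m = 2.61×10³ nm.
Area A = 37.2 m².
(b) P = εσAT⁴ = 0.954×5.670×10⁻⁸×37.2×(1109)⁴ = 3.04×10⁶ W.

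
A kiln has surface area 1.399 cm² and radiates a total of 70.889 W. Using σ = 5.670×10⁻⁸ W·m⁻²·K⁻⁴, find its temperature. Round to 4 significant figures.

Area A = 1.399 cm² = 1.399×10⁻⁴ m².
P = σAT⁴ ⇒ T = (P/(σA))^(1/4) = (70.889/(5.670×10⁻⁸×1.399×10⁻⁴))^(1/4) = 1729 K.

T ≈ 1729 K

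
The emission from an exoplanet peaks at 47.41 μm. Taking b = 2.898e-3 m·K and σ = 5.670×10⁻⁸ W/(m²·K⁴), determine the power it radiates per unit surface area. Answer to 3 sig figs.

Wien's law: T = b/λ_max = 2.898×10⁻³/4.741×10⁻⁵ = 61.1263 K.
Then I = σT⁴ = 5.670×10⁻⁸×(61.1263)⁴ = 0.792 W/m².

I ≈ 0.792 W/m²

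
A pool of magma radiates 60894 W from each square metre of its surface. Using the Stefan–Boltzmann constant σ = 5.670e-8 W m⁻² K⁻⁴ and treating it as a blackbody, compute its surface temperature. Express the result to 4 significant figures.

I = σT⁴, so T = (I/σ)^(1/4) = (60894/(5.670×10⁻⁸))^(1/4) = 1018 K.

T ≈ 1018 K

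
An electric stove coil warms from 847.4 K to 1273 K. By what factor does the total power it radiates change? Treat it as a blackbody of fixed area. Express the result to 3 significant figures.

P₂/P₁ ≈ 5.09

P ∝ T⁴, so P₂/P₁ = (T₂/T₁)⁴ = (1273/847.4)⁴ = (1.50224)⁴ = 5.09.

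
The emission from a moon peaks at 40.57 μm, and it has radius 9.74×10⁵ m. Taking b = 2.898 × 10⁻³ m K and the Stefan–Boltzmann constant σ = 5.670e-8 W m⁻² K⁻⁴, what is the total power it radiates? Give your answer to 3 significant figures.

P ≈ 1.76×10¹³ W

Wien's law: T = b/λ_max = 2.898×10⁻³/4.057×10⁻⁵ = 71.4321 K.
Surface area A = 4πR² = 4π(9.74×10⁵ m)² = 1.19214×10¹³ m².
Then P = σAT⁴ = 5.670×10⁻⁸×1.19214×10¹³×(71.4321)⁴ = 1.76×10¹³ W.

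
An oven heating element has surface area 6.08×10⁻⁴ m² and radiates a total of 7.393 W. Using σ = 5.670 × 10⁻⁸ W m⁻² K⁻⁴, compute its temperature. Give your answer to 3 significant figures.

Area A = 6.08×10⁻⁴ m².
P = σAT⁴ ⇒ T = (P/(σA))^(1/4) = (7.393/(5.670×10⁻⁸×6.08×10⁻⁴))^(1/4) = 681 K.

T ≈ 681 K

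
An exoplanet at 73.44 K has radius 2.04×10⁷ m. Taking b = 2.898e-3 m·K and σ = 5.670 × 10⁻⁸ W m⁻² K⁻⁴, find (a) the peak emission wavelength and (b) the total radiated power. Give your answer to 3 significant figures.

λ_max ≈ 39.5 μm; P ≈ 8.63×10¹⁵ W

(a) λ_max = b/T = 2.898×10⁻³/73.44 = 3.946×10⁻⁵ m = 39.5 μm.
Surface area A = 4πR² = 4π(2.04×10⁷ m)² = 5.22962×10¹⁵ m².
(b) P = σAT⁴ = 5.670×10⁻⁸×5.22962×10¹⁵×(73.44)⁴ = 8.63×10¹⁵ W.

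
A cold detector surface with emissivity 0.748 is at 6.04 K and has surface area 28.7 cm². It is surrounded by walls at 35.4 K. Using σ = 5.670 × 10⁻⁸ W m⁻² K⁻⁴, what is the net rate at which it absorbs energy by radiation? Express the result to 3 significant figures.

Net gain ≈ 1.91×10⁻⁴ W

Area A = 28.7 cm² = 2.87×10⁻³ m².
Net radiated power P_net = εσA(T⁴ − T₀⁴) = 0.748×5.670×10⁻⁸×2.87×10⁻³×(6.04⁴ − 35.4⁴).
T⁴ − T₀⁴ = 1330.91 − 1.57041×10⁶ = -1.56908×10⁶ K⁴, so P_net = -1.91×10⁻⁴ W — negative, meaning a net gain of 1.91×10⁻⁴ W.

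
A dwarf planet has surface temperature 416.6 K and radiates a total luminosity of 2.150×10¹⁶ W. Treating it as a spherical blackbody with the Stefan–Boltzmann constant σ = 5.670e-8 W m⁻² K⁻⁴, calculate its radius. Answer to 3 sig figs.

L = 4πR²σT⁴ ⇒ R = √(L/(4πσT⁴)).
σT⁴ = 1707.89 W/m², so R = √(2.150×10¹⁶/(4π×1707.89)) = 1.00×10⁶ m.

R ≈ 1.00×10⁶ m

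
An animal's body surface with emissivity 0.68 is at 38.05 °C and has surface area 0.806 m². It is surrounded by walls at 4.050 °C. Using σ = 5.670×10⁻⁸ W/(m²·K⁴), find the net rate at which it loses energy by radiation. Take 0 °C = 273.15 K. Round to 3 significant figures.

Net loss ≈ 108 W

T = 38.05 °C + 273.15 = 311.20 K.
Surroundings: T = 4.050 °C + 273.15 = 277.200 K.
Area A = 0.806 m².
Net radiated power P_net = εσA(T⁴ − T₀⁴) = 0.68×5.670×10⁻⁸×0.806×(311.20⁴ − 277.200⁴).
T⁴ − T₀⁴ = 9.37904×10⁹ − 5.90436×10⁹ = 3.47468×10⁹ K⁴, so P_net = 108 W.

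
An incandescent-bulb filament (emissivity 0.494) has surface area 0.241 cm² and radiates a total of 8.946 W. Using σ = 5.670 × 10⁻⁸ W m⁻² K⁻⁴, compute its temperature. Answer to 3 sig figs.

T ≈ 1.91×10³ K

Area A = 0.241 cm² = 2.41×10⁻⁵ m².
P = εσAT⁴ ⇒ T = (P/(εσA))^(1/4) = (8.946/(0.494×5.670×10⁻⁸×2.41×10⁻⁵))^(1/4) = 1.91×10³ K.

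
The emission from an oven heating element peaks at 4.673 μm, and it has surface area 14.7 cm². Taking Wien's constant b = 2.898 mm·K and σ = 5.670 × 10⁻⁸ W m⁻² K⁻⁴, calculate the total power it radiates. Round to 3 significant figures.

P ≈ 12.3 W

Wien's law: T = b/λ_max = 2.898×10⁻³/4.673×10⁻⁶ = 620.158 K.
Area A = 14.7 cm² = 1.47×10⁻³ m².
Then P = σAT⁴ = 5.670×10⁻⁸×1.47×10⁻³×(620.158)⁴ = 12.3 W.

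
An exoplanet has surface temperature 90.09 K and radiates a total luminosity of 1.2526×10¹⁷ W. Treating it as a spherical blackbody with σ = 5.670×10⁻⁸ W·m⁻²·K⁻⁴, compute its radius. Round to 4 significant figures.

L = 4πR²σT⁴ ⇒ R = √(L/(4πσT⁴)).
σT⁴ = 3.73499 W/m², so R = √(1.2526×10¹⁷/(4π×3.73499)) = 5.166×10⁷ m.

R ≈ 5.166×10⁷ m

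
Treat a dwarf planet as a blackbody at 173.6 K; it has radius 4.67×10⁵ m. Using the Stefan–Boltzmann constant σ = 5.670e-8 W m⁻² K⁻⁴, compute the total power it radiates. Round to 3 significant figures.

Surface area A = 4πR² = 4π(4.67×10⁵ m)² = 2.74059×10¹² m².
P = σAT⁴ = 5.670×10⁻⁸ × 2.74059×10¹² × (173.6)⁴ = 1.41×10¹⁴ W.

P ≈ 1.41×10¹⁴ W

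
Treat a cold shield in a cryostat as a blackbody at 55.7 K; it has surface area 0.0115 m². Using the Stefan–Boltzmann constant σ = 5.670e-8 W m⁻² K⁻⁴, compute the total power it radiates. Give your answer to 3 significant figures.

P ≈ 6.28×10⁻³ W

Area A = 0.0115 m².
P = σAT⁴ = 5.670×10⁻⁸ × 0.0115 × (55.7)⁴ = 6.28×10⁻³ W.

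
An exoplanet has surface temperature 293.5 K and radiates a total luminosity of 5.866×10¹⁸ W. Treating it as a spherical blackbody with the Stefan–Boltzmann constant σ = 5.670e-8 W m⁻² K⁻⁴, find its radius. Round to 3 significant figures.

L = 4πR²σT⁴ ⇒ R = √(L/(4πσT⁴)).
σT⁴ = 420.742 W/m², so R = √(5.866×10¹⁸/(4π×420.742)) = 3.33×10⁷ m.

R ≈ 3.33×10⁷ m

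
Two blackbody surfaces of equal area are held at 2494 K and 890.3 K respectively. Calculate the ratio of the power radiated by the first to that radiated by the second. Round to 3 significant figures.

With equal areas, P₁/P₂ = (T₁/T₂)⁴ = (2494/890.3)⁴ = 61.6.

P₁/P₂ ≈ 61.6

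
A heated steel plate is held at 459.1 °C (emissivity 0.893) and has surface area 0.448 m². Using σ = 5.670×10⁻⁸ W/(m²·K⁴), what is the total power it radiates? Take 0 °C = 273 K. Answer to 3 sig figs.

T = 459.1 °C + 273 = 732.1 K.
Area A = 0.448 m².
P = εσAT⁴ = 0.893 × 5.670×10⁻⁸ × 0.448 × (732.1)⁴ = 6.52×10³ W.

P ≈ 6.52×10³ W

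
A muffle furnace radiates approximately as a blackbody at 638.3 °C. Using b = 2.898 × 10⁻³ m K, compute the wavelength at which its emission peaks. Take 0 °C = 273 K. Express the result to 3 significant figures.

T = 638.3 °C + 273 = 911.3 K.
Wien's displacement law: λ_max = b/T = (2.898×10⁻³ m·K)/(911.3 K) = 3.180×10⁻⁶ m.
That is 3.18 μm, in the infrared range.

λ_max ≈ 3.18 μm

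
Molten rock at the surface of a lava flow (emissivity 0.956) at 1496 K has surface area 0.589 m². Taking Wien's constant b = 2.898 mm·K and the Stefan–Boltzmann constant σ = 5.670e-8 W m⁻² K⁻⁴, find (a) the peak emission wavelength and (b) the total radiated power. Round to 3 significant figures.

λ_max ≈ 1.94×10³ nm; P ≈ 1.60×10⁵ W

(a) λ_max = b/T = 2.898×10⁻³/1496 = 1.937×10⁻⁶ m = 1.94×10³ nm.
Area A = 0.589 m².
(b) P = εσAT⁴ = 0.956×5.670×10⁻⁸×0.589×(1496)⁴ = 1.60×10⁵ W.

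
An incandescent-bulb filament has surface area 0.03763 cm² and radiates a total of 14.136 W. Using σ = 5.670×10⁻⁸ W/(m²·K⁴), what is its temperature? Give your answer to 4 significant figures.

Area A = 0.03763 cm² = 3.763×10⁻⁶ m².
P = σAT⁴ ⇒ T = (P/(σA))^(1/4) = (14.136/(5.670×10⁻⁸×3.763×10⁻⁶))^(1/4) = 2853 K.

T ≈ 2853 K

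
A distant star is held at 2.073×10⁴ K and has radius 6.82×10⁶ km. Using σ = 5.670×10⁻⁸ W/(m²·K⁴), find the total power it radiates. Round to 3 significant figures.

P ≈ 6.12×10³⁰ W

Surface area A = 4πR² = 4π(6.82×10⁹ m)² = 5.84492×10²⁰ m².
P = σAT⁴ = 5.670×10⁻⁸ × 5.84492×10²⁰ × (2.073×10⁴)⁴ = 6.12×10³⁰ W.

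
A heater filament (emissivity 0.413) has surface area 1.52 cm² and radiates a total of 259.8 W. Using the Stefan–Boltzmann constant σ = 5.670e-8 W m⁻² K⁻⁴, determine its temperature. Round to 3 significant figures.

Area A = 1.52 cm² = 1.52×10⁻⁴ m².
P = εσAT⁴ ⇒ T = (P/(εσA))^(1/4) = (259.8/(0.413×5.670×10⁻⁸×1.52×10⁻⁴))^(1/4) = 2.92×10³ K.

T ≈ 2.92×10³ K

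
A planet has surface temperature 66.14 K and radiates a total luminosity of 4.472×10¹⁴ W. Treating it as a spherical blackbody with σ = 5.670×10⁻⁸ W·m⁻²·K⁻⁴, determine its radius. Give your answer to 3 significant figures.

R ≈ 5.73×10⁶ m

L = 4πR²σT⁴ ⇒ R = √(L/(4πσT⁴)).
σT⁴ = 1.08503 W/m², so R = √(4.472×10¹⁴/(4π×1.08503)) = 5.73×10⁶ m.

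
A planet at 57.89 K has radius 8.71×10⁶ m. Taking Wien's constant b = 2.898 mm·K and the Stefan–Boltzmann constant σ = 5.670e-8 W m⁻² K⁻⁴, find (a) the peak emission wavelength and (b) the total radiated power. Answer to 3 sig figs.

(a) λ_max = b/T = 2.898×10⁻³/57.89 = 5.006×10⁻⁵ m = 50.1 μm.
Surface area A = 4πR² = 4π(8.71×10⁶ m)² = 9.53336×10¹⁴ m².
(b) P = σAT⁴ = 5.670×10⁻⁸×9.53336×10¹⁴×(57.89)⁴ = 6.07×10¹⁴ W.

λ_max ≈ 50.1 μm; P ≈ 6.07×10¹⁴ W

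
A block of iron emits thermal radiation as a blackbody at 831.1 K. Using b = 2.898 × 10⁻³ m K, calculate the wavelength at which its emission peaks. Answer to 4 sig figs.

λ_max ≈ 3.487 μm

Wien's displacement law: λ_max = b/T = (2.898×10⁻³ m·K)/(831.1 K) = 3.4869×10⁻⁶ m.
That is 3.487 μm, in the infrared range.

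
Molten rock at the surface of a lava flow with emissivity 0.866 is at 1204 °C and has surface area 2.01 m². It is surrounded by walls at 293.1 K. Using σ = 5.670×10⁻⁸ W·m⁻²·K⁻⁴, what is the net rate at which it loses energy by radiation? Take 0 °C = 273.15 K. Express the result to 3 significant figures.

Net loss ≈ 4.69×10⁵ W

T = 1204 °C + 273.15 = 1477.15 K.
Area A = 2.01 m².
Net radiated power P_net = εσA(T⁴ − T₀⁴) = 0.866×5.670×10⁻⁸×2.01×(1477.15⁴ − 293.1⁴).
T⁴ − T₀⁴ = 4.76100×10¹² − 7.38012×10⁹ = 4.75362×10¹² K⁴, so P_net = 4.69×10⁵ W.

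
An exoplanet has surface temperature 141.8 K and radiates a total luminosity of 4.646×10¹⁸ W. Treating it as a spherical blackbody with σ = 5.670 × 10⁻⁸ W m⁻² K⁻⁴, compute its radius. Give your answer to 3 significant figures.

R ≈ 1.27×10⁸ m

L = 4πR²σT⁴ ⇒ R = √(L/(4πσT⁴)).
σT⁴ = 22.9239 W/m², so R = √(4.646×10¹⁸/(4π×22.9239)) = 1.27×10⁸ m.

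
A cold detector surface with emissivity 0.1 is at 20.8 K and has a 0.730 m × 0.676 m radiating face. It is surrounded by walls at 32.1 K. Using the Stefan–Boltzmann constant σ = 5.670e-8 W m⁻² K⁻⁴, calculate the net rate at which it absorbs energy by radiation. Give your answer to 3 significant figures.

Area A = 0.730 × 0.676 = 0.49348 m².
Net radiated power P_net = εσA(T⁴ − T₀⁴) = 0.1×5.670×10⁻⁸×0.49348×(20.8⁴ − 32.1⁴).
T⁴ − T₀⁴ = 1.87177×10⁵ − 1.06174×10⁶ = -8.74563×10⁵ K⁴, so P_net = -2.45×10⁻³ W — negative, meaning a net gain of 2.45×10⁻³ W.

Net gain ≈ 2.45×10⁻³ W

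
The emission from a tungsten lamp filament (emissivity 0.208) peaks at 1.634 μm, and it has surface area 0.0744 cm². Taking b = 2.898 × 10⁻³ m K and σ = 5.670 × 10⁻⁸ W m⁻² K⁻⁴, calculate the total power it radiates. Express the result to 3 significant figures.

Wien's law: T = b/λ_max = 2.898×10⁻³/1.634×10⁻⁶ = 1773.56 K.
Area A = 0.0744 cm² = 7.44×10⁻⁶ m².
Then P = εσAT⁴ = 0.208×5.670×10⁻⁸×7.44×10⁻⁶×(1773.56)⁴ = 0.868 W.

P ≈ 0.868 W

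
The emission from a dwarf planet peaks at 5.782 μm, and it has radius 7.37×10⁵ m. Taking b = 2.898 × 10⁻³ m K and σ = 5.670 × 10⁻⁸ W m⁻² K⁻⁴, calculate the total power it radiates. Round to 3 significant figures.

P ≈ 2.44×10¹⁶ W

Wien's law: T = b/λ_max = 2.898×10⁻³/5.782×10⁻⁶ = 501.211 K.
Surface area A = 4πR² = 4π(7.37×10⁵ m)² = 6.82566×10¹² m².
Then P = σAT⁴ = 5.670×10⁻⁸×6.82566×10¹²×(501.211)⁴ = 2.44×10¹⁶ W.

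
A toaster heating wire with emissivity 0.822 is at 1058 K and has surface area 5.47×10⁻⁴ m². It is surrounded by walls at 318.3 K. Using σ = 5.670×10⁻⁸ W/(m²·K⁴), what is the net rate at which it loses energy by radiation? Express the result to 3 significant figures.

Net loss ≈ 31.7 W

Area A = 5.47×10⁻⁴ m².
Net radiated power P_net = εσA(T⁴ − T₀⁴) = 0.822×5.670×10⁻⁸×5.47×10⁻⁴×(1058⁴ − 318.3⁴).
T⁴ − T₀⁴ = 1.25298×10¹² − 1.02647×10¹⁰ = 1.24272×10¹² K⁴, so P_net = 31.7 W.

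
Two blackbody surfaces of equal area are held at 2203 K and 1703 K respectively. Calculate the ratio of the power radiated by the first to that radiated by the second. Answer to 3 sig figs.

P₁/P₂ ≈ 2.80

With equal areas, P₁/P₂ = (T₁/T₂)⁴ = (2203/1703)⁴ = 2.80.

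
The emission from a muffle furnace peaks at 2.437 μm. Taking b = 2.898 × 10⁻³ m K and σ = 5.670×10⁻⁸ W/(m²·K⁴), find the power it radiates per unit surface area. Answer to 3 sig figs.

Wien's law: T = b/λ_max = 2.898×10⁻³/2.437×10⁻⁶ = 1189.17 K.
Then I = σT⁴ = 5.670×10⁻⁸×(1189.17)⁴ = 1.13×10⁵ W/m².

I ≈ 1.13×10⁵ W/m²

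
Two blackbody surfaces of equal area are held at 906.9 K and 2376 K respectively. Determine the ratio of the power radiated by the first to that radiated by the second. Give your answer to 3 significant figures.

With equal areas, P₁/P₂ = (T₁/T₂)⁴ = (906.9/2376)⁴ = 0.0212.

P₁/P₂ ≈ 0.0212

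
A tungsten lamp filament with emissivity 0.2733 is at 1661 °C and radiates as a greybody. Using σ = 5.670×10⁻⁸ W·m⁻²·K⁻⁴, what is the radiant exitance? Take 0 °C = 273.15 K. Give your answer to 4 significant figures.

I ≈ 2.169×10⁵ W/m²

T = 1661 °C + 273.15 = 1934.15 K.
Stefan–Boltzmann: I = εσT⁴ = 0.2733 × 5.670×10⁻⁸ × (1934.15)⁴ = 2.169×10⁵ W/m².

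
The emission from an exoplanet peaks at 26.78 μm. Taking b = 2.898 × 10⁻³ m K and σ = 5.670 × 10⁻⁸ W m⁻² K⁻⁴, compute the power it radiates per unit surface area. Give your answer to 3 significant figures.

I ≈ 7.78 W/m²

Wien's law: T = b/λ_max = 2.898×10⁻³/2.678×10⁻⁵ = 108.215 K.
Then I = σT⁴ = 5.670×10⁻⁸×(108.215)⁴ = 7.78 W/m².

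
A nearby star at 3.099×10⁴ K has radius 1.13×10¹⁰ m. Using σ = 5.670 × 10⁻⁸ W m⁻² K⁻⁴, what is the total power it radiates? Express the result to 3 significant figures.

Surface area A = 4πR² = 4π(1.13×10¹⁰ m)² = 1.60460×10²¹ m².
P = σAT⁴ = 5.670×10⁻⁸ × 1.60460×10²¹ × (3.099×10⁴)⁴ = 8.39×10³¹ W.

P ≈ 8.39×10³¹ W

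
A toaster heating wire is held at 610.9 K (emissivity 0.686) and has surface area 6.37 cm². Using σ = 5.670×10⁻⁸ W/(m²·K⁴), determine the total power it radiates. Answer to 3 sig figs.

P ≈ 3.45 W

Area A = 6.37 cm² = 6.37×10⁻⁴ m².
P = εσAT⁴ = 0.686 × 5.670×10⁻⁸ × 6.37×10⁻⁴ × (610.9)⁴ = 3.45 W.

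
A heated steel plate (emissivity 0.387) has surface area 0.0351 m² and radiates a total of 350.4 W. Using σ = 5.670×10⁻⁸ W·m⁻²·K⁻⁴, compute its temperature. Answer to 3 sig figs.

T ≈ 821 K

Area A = 0.0351 m².
P = εσAT⁴ ⇒ T = (P/(εσA))^(1/4) = (350.4/(0.387×5.670×10⁻⁸×0.0351))^(1/4) = 821 K.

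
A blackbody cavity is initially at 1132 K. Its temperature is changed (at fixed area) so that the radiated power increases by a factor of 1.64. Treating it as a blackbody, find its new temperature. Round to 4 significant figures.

P ∝ T⁴, so T₂/T₁ = (P₂/P₁)^(1/4) = (1.64)^(1/4) = 1.13165.
T₂ = 1132 × 1.13165 = 1281 K.

T₂ ≈ 1281 K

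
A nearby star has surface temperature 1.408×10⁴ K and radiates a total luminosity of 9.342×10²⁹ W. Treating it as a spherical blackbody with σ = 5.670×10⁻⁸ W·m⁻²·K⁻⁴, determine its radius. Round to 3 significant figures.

L = 4πR²σT⁴ ⇒ R = √(L/(4πσT⁴)).
σT⁴ = 2.22840×10⁹ W/m², so R = √(9.342×10²⁹/(4π×2.22840×10⁹)) = 5.78×10⁹ m.

R ≈ 5.78×10⁹ m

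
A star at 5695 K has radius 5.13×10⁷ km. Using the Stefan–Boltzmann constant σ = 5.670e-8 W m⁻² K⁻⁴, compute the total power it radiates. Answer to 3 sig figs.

Surface area A = 4πR² = 4π(5.13×10¹⁰ m)² = 3.30708×10²² m².
P = σAT⁴ = 5.670×10⁻⁸ × 3.30708×10²² × (5695)⁴ = 1.97×10³⁰ W.

P ≈ 1.97×10³⁰ W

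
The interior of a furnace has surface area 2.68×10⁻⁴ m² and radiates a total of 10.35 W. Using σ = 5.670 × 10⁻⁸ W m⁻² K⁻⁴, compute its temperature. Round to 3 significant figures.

T ≈ 908 K

Area A = 2.68×10⁻⁴ m².
P = σAT⁴ ⇒ T = (P/(σA))^(1/4) = (10.35/(5.670×10⁻⁸×2.68×10⁻⁴))^(1/4) = 908 K.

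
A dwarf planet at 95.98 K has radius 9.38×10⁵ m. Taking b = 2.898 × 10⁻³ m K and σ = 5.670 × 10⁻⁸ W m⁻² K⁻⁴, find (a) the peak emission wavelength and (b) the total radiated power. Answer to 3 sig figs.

λ_max ≈ 30.2 μm; P ≈ 5.32×10¹³ W

(a) λ_max = b/T = 2.898×10⁻³/95.98 = 3.019×10⁻⁵ m = 30.2 μm.
Surface area A = 4πR² = 4π(9.38×10⁵ m)² = 1.10564×10¹³ m².
(b) P = σAT⁴ = 5.670×10⁻⁸×1.10564×10¹³×(95.98)⁴ = 5.32×10¹³ W.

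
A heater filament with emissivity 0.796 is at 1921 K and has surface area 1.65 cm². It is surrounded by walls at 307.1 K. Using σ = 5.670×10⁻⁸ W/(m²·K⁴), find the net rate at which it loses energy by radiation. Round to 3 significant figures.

Area A = 1.65 cm² = 1.65×10⁻⁴ m².
Net radiated power P_net = εσA(T⁴ − T₀⁴) = 0.796×5.670×10⁻⁸×1.65×10⁻⁴×(1921⁴ − 307.1⁴).
T⁴ − T₀⁴ = 1.36179×10¹³ − 8.89445×10⁹ = 1.36090×10¹³ K⁴, so P_net = 101 W.

Net loss ≈ 101 W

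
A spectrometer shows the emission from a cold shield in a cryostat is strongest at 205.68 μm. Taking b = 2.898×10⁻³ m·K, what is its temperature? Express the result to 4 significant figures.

Wien's law gives T = b/λ_max = (2.898×10⁻³ m·K)/(2.0568×10⁻⁴ m) = 14.09 K.

T ≈ 14.09 K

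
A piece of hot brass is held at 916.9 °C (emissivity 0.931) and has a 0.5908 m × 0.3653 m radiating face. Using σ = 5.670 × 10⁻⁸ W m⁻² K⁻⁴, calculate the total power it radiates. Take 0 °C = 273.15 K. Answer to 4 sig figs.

T = 916.9 °C + 273.15 = 1190.05 K.
Area A = 0.5908 × 0.3653 = 0.215819 m².
P = εσAT⁴ = 0.931 × 5.670×10⁻⁸ × 0.215819 × (1190.05)⁴ = 2.285×10⁴ W.

P ≈ 2.285×10⁴ W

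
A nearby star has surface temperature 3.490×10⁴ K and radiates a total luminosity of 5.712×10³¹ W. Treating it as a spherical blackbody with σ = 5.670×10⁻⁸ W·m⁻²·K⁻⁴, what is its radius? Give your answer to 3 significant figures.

L = 4πR²σT⁴ ⇒ R = √(L/(4πσT⁴)).
σT⁴ = 8.41172×10¹⁰ W/m², so R = √(5.712×10³¹/(4π×8.41172×10¹⁰)) = 7.35×10⁹ m.

R ≈ 7.35×10⁹ m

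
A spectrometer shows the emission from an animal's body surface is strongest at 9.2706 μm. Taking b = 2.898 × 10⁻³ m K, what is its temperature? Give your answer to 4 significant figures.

Wien's law gives T = b/λ_max = (2.898×10⁻³ m·K)/(9.2706×10⁻⁶ m) = 312.6 K.

T ≈ 312.6 K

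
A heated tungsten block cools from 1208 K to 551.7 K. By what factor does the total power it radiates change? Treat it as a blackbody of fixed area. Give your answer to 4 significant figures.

P ∝ T⁴, so P₂/P₁ = (T₂/T₁)⁴ = (551.7/1208)⁴ = (0.456705)⁴ = 0.04351.

P₂/P₁ ≈ 0.04351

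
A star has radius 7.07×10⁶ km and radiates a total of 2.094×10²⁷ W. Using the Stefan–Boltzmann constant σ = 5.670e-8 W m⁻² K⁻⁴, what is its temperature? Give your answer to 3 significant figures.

T ≈ 2.77×10³ K

Surface area A = 4πR² = 4π(7.07×10⁹ m)² = 6.28129×10²⁰ m².
P = σAT⁴ ⇒ T = (P/(σA))^(1/4) = (2.094×10²⁷/(5.670×10⁻⁸×6.28129×10²⁰))^(1/4) = 2.77×10³ K.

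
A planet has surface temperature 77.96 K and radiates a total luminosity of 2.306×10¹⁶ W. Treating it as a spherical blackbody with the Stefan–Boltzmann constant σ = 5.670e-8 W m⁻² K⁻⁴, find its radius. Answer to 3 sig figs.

L = 4πR²σT⁴ ⇒ R = √(L/(4πσT⁴)).
σT⁴ = 2.09445 W/m², so R = √(2.306×10¹⁶/(4π×2.09445)) = 2.96×10⁷ m.

R ≈ 2.96×10⁷ m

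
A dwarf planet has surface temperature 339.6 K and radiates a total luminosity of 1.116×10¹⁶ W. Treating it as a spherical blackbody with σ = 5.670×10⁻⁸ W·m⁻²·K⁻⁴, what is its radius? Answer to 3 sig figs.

L = 4πR²σT⁴ ⇒ R = √(L/(4πσT⁴)).
σT⁴ = 754.143 W/m², so R = √(1.116×10¹⁶/(4π×754.143)) = 1.09×10⁶ m.

R ≈ 1.09×10⁶ m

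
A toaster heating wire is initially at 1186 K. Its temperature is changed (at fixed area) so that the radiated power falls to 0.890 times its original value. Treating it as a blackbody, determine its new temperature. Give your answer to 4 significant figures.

P ∝ T⁴, so T₂/T₁ = (P₂/P₁)^(1/4) = (0.890)^(1/4) = 0.971287.
T₂ = 1186 × 0.971287 = 1152 K.

T₂ ≈ 1152 K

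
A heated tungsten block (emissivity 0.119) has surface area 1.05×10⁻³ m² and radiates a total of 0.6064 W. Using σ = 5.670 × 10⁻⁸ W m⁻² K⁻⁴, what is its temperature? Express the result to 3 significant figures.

Area A = 1.05×10⁻³ m².
P = εσAT⁴ ⇒ T = (P/(εσA))^(1/4) = (0.6064/(0.119×5.670×10⁻⁸×1.05×10⁻³))^(1/4) = 541 K.

T ≈ 541 K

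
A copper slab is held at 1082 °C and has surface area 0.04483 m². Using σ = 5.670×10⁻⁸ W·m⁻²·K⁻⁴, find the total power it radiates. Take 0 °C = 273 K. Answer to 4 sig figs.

P ≈ 8569 W

T = 1082 °C + 273 = 1355 K.
Area A = 0.04483 m².
P = σAT⁴ = 5.670×10⁻⁸ × 0.04483 × (1355)⁴ = 8569 W.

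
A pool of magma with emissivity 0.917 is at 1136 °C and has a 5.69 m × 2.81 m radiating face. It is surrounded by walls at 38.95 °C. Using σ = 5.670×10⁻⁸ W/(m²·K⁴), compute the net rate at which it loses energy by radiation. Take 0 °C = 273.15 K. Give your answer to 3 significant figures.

T = 1136 °C + 273.15 = 1409.15 K.
Surroundings: T = 38.95 °C + 273.15 = 312.10 K.
Area A = 5.69 × 2.81 = 15.9889 m².
Net radiated power P_net = εσA(T⁴ − T₀⁴) = 0.917×5.670×10⁻⁸×15.9889×(1409.15⁴ − 312.10⁴).
T⁴ − T₀⁴ = 3.94302×10¹² − 9.48801×10⁹ = 3.93353×10¹² K⁴, so P_net = 3.27×10⁶ W.

Net loss ≈ 3.27×10⁶ W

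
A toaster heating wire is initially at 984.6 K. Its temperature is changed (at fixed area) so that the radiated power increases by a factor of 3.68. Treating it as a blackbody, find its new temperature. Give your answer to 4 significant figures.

P ∝ T⁴, so T₂/T₁ = (P₂/P₁)^(1/4) = (3.68)^(1/4) = 1.38504.
T₂ = 984.6 × 1.38504 = 1364 K.

T₂ ≈ 1364 K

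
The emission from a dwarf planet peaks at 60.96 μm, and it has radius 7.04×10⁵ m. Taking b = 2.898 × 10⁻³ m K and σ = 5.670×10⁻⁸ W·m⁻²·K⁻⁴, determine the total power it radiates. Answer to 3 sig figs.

P ≈ 1.80×10¹² W

Wien's law: T = b/λ_max = 2.898×10⁻³/6.096×10⁻⁵ = 47.5394 K.
Surface area A = 4πR² = 4π(7.04×10⁵ m)² = 6.22809×10¹² m².
Then P = σAT⁴ = 5.670×10⁻⁸×6.22809×10¹²×(47.5394)⁴ = 1.80×10¹² W.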